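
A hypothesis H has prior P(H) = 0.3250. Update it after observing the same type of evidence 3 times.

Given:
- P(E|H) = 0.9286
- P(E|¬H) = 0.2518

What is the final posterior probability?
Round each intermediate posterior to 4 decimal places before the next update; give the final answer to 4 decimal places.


Sequential Bayesian updating:

Initial prior: P(H) = 0.3250

Update 1:
  P(E) = 0.9286 × 0.3250 + 0.2518 × 0.6750 = 0.30179500 + 0.16996500 = 0.47176000
  P(H|E) = 0.30179500 / 0.47176000 = 0.6397

Update 2:
  P(E) = 0.9286 × 0.6397 + 0.2518 × 0.3603 = 0.59402542 + 0.09072354 = 0.68474896
  P(H|E) = 0.59402542 / 0.68474896 = 0.8675

Update 3:
  P(E) = 0.9286 × 0.8675 + 0.2518 × 0.1325 = 0.80556050 + 0.03336350 = 0.83892400
  P(H|E) = 0.80556050 / 0.83892400 = 0.9602

Final posterior: 0.9602


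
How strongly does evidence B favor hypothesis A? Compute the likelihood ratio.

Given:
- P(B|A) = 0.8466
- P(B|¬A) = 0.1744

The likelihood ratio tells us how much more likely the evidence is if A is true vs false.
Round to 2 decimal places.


Likelihood Ratio (LR) = P(B|A) / P(B|¬A)

LR = 0.8466 / 0.1744
   = 4.85

The evidence is 4.85 times more likely if A is true than if A is false.
LR > 1, so observing B raises the odds in favor of A.


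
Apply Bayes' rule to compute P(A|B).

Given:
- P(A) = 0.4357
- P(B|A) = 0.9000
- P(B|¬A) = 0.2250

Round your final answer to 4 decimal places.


Bayes' theorem: P(A|B) = P(B|A) × P(A) / P(B)

Step 1: Calculate P(B) using law of total probability
P(B) = P(B|A)P(A) + P(B|¬A)P(¬A)
     = 0.9000 × 0.4357 + 0.2250 × 0.5643
     = 0.39213000 + 0.12696750
     = 0.51909750

Step 2: Apply Bayes' theorem
P(A|B) = P(B|A) × P(A) / P(B)
       = 0.39213000 / 0.51909750
       = 0.7554


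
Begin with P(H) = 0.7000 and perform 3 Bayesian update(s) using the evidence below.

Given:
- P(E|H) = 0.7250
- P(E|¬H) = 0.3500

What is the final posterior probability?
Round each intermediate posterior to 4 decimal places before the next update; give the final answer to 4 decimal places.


Sequential Bayesian updating:

Initial prior: P(H) = 0.7000

Update 1:
  P(E) = 0.7250 × 0.7000 + 0.3500 × 0.3000 = 0.50750000 + 0.10500000 = 0.61250000
  P(H|E) = 0.50750000 / 0.61250000 = 0.8286

Update 2:
  P(E) = 0.7250 × 0.8286 + 0.3500 × 0.1714 = 0.60073500 + 0.05999000 = 0.66072500
  P(H|E) = 0.60073500 / 0.66072500 = 0.9092

Update 3:
  P(E) = 0.7250 × 0.9092 + 0.3500 × 0.0908 = 0.65917000 + 0.03178000 = 0.69095000
  P(H|E) = 0.65917000 / 0.69095000 = 0.9540

Final posterior: 0.9540


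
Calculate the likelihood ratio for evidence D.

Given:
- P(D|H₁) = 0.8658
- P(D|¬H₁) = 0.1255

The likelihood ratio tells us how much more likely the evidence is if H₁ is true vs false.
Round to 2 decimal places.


Likelihood Ratio (LR) = P(D|H₁) / P(D|¬H₁)

LR = 0.8658 / 0.1255
   = 6.90

The evidence is 6.90 times more likely if H₁ is true than if H₁ is false.
Because LR exceeds 1, D is evidence for H₁.


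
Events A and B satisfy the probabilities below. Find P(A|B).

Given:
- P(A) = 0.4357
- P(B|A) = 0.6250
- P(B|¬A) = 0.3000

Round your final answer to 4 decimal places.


Bayes' theorem: P(A|B) = P(B|A) × P(A) / P(B)

Step 1: Calculate P(B) using law of total probability
P(B) = P(B|A)P(A) + P(B|¬A)P(¬A)
     = 0.6250 × 0.4357 + 0.3000 × 0.5643
     = 0.27231250 + 0.16929000
     = 0.44160250

Step 2: Apply Bayes' theorem
P(A|B) = P(B|A) × P(A) / P(B)
       = 0.27231250 / 0.44160250
       = 0.6166


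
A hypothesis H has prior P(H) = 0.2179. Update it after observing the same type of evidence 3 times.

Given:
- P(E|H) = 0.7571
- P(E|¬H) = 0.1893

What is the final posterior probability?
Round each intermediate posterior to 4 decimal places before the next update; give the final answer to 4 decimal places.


Sequential Bayesian updating:

Initial prior: P(H) = 0.2179

Update 1:
  P(E) = 0.7571 × 0.2179 + 0.1893 × 0.7821 = 0.16497209 + 0.14805153 = 0.31302362
  P(H|E) = 0.16497209 / 0.31302362 = 0.5270

Update 2:
  P(E) = 0.7571 × 0.5270 + 0.1893 × 0.4730 = 0.39899170 + 0.08953890 = 0.48853060
  P(H|E) = 0.39899170 / 0.48853060 = 0.8167

Update 3:
  P(E) = 0.7571 × 0.8167 + 0.1893 × 0.1833 = 0.61832357 + 0.03469869 = 0.65302226
  P(H|E) = 0.61832357 / 0.65302226 = 0.9469

Final posterior: 0.9469


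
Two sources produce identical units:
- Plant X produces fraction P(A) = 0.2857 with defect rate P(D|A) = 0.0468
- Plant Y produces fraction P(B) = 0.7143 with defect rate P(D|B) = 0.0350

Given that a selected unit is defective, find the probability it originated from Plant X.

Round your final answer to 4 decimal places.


Let A = from Plant X, D = defective

Given:
- P(A) = 0.2857, P(B) = 0.7143
- P(D|A) = 0.0468, P(D|B) = 0.0350

Step 1: Find P(D)
P(D) = P(D|A)P(A) + P(D|B)P(B)
     = 0.0468 × 0.2857 + 0.0350 × 0.7143
     = 0.01337076 + 0.02500050
     = 0.03837126

Step 2: Apply Bayes' theorem
P(A|D) = P(D|A)P(A) / P(D)
       = 0.01337076 / 0.03837126
       = 0.3485


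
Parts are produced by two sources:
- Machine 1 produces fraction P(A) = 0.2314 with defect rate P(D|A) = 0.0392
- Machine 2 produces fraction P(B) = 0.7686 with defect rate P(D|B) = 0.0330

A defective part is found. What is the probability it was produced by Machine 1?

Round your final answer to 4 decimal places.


Let A = from Machine 1, D = defective

Given:
- P(A) = 0.2314, P(B) = 0.7686
- P(D|A) = 0.0392, P(D|B) = 0.0330

Step 1: Find P(D)
P(D) = P(D|A)P(A) + P(D|B)P(B)
     = 0.0392 × 0.2314 + 0.0330 × 0.7686
     = 0.00907088 + 0.02536380
     = 0.03443468

Step 2: Apply Bayes' theorem
P(A|D) = P(D|A)P(A) / P(D)
       = 0.00907088 / 0.03443468
       = 0.2634


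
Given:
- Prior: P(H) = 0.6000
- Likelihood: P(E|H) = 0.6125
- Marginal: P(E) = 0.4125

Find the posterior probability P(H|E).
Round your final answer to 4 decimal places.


Using Bayes' theorem:

P(H|E) = P(E|H) × P(H) / P(E)
       = 0.6125 × 0.6000 / 0.4125
       = 0.36750000 / 0.4125
       = 0.8909

The evidence strengthens our belief in H.
Prior: 0.6000 → Posterior: 0.8909


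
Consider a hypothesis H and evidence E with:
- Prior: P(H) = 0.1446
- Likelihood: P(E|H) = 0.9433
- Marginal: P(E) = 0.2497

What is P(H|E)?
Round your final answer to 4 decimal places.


Using Bayes' theorem:

P(H|E) = P(E|H) × P(H) / P(E)
       = 0.9433 × 0.1446 / 0.2497
       = 0.13640118 / 0.2497
       = 0.5463

The evidence strengthens our belief in H.
Prior: 0.1446 → Posterior: 0.5463


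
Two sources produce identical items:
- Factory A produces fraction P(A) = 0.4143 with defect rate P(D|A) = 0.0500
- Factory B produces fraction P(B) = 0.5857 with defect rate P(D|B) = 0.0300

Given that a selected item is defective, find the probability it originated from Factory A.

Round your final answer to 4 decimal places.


Let A = from Factory A, D = defective

Given:
- P(A) = 0.4143, P(B) = 0.5857
- P(D|A) = 0.0500, P(D|B) = 0.0300

Step 1: Find P(D)
P(D) = P(D|A)P(A) + P(D|B)P(B)
     = 0.0500 × 0.4143 + 0.0300 × 0.5857
     = 0.02071500 + 0.01757100
     = 0.03828600

Step 2: Apply Bayes' theorem
P(A|D) = P(D|A)P(A) / P(D)
       = 0.02071500 / 0.03828600
       = 0.5411


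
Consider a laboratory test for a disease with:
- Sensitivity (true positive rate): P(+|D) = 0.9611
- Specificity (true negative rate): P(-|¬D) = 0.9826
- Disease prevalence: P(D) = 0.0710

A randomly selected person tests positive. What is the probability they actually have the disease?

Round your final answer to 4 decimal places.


Let D = has disease, + = positive test

Given:
- P(D) = 0.0710 (prevalence)
- P(+|D) = 0.9611 (sensitivity)
- P(-|¬D) = 0.9826 (specificity)
- P(+|¬D) = 0.0174 (false positive rate = 1 - specificity)

Step 1: Find P(+)
P(+) = P(+|D)P(D) + P(+|¬D)P(¬D)
     = 0.9611 × 0.0710 + 0.0174 × 0.9290
     = 0.06823810 + 0.01616460
     = 0.08440270

Step 2: Apply Bayes' theorem for P(D|+)
P(D|+) = P(+|D)P(D) / P(+)
       = 0.06823810 / 0.08440270
       = 0.8085


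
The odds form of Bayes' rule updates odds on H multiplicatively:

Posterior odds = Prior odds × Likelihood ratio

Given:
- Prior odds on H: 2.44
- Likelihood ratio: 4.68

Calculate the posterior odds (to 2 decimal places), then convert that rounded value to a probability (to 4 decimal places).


Step 1: Calculate posterior odds
Posterior odds = Prior odds × LR
               = 2.44 × 4.68
               = 11.42

Step 2: Convert to probability
P(H|E) = Posterior odds / (1 + Posterior odds)
       = 11.42 / (1 + 11.42)
       = 11.42 / 12.42
       = 0.9195

The evidence increased P(H) from 0.7093 to 0.9195.


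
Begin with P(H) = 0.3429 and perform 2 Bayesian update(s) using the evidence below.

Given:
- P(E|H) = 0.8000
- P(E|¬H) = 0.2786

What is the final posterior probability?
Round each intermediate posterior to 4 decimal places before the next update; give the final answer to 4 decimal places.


Sequential Bayesian updating:

Initial prior: P(H) = 0.3429

Update 1:
  P(E) = 0.8000 × 0.3429 + 0.2786 × 0.6571 = 0.27432000 + 0.18306806 = 0.45738806
  P(H|E) = 0.27432000 / 0.45738806 = 0.5998

Update 2:
  P(E) = 0.8000 × 0.5998 + 0.2786 × 0.4002 = 0.47984000 + 0.11149572 = 0.59133572
  P(H|E) = 0.47984000 / 0.59133572 = 0.8115

Final posterior: 0.8115


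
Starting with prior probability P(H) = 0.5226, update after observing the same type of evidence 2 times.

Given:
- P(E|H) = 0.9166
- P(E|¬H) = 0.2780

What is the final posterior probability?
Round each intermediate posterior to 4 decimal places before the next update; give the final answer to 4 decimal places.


Sequential Bayesian updating:

Initial prior: P(H) = 0.5226

Update 1:
  P(E) = 0.9166 × 0.5226 + 0.2780 × 0.4774 = 0.47901516 + 0.13271720 = 0.61173236
  P(H|E) = 0.47901516 / 0.61173236 = 0.7830

Update 2:
  P(E) = 0.9166 × 0.7830 + 0.2780 × 0.2170 = 0.71769780 + 0.06032600 = 0.77802380
  P(H|E) = 0.71769780 / 0.77802380 = 0.9225

Final posterior: 0.9225


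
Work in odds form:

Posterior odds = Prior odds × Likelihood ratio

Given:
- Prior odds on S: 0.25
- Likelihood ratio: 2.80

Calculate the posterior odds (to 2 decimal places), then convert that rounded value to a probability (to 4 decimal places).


Step 1: Calculate posterior odds
Posterior odds = Prior odds × LR
               = 0.25 × 2.80
               = 0.70

Step 2: Convert to probability
P(S|E) = Posterior odds / (1 + Posterior odds)
       = 0.70 / (1 + 0.70)
       = 0.70 / 1.70
       = 0.4118

The evidence increased P(S) from 0.2000 to 0.4118.


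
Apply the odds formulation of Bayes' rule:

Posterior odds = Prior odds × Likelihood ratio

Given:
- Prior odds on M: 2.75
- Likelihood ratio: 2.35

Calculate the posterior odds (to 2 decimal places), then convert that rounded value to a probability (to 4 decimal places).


Step 1: Calculate posterior odds
Posterior odds = Prior odds × LR
               = 2.75 × 2.35
               = 6.46

Step 2: Convert to probability
P(M|E) = Posterior odds / (1 + Posterior odds)
       = 6.46 / (1 + 6.46)
       = 6.46 / 7.46
       = 0.8660

The evidence increased P(M) from 0.7333 to 0.8660.


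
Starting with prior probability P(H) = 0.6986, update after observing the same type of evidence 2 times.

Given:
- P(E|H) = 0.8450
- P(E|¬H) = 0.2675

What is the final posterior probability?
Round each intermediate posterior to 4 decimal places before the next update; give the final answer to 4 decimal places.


Sequential Bayesian updating:

Initial prior: P(H) = 0.6986

Update 1:
  P(E) = 0.8450 × 0.6986 + 0.2675 × 0.3014 = 0.59031700 + 0.08062450 = 0.67094150
  P(H|E) = 0.59031700 / 0.67094150 = 0.8798

Update 2:
  P(E) = 0.8450 × 0.8798 + 0.2675 × 0.1202 = 0.74343100 + 0.03215350 = 0.77558450
  P(H|E) = 0.74343100 / 0.77558450 = 0.9585

Final posterior: 0.9585


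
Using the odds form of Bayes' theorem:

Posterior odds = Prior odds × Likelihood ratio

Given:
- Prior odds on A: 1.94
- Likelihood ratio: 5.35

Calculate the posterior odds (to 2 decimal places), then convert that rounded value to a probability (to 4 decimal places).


Step 1: Calculate posterior odds
Posterior odds = Prior odds × LR
               = 1.94 × 5.35
               = 10.38

Step 2: Convert to probability
P(A|E) = Posterior odds / (1 + Posterior odds)
       = 10.38 / (1 + 10.38)
       = 10.38 / 11.38
       = 0.9121

The evidence increased P(A) from 0.6599 to 0.9121.


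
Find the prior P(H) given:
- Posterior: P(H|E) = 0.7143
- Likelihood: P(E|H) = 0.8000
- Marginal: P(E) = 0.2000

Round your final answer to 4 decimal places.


From Bayes' theorem: P(H|E) = P(E|H) × P(H) / P(E)

Rearranging for P(H):
P(H) = P(H|E) × P(E) / P(E|H)
     = 0.7143 × 0.2000 / 0.8000
     = 0.14286000 / 0.8000
     = 0.1786


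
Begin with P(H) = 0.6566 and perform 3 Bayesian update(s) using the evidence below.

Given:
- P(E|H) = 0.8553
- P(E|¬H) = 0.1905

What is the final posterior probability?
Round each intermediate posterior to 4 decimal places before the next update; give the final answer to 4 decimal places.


Sequential Bayesian updating:

Initial prior: P(H) = 0.6566

Update 1:
  P(E) = 0.8553 × 0.6566 + 0.1905 × 0.3434 = 0.56158998 + 0.06541770 = 0.62700768
  P(H|E) = 0.56158998 / 0.62700768 = 0.8957

Update 2:
  P(E) = 0.8553 × 0.8957 + 0.1905 × 0.1043 = 0.76609221 + 0.01986915 = 0.78596136
  P(H|E) = 0.76609221 / 0.78596136 = 0.9747

Update 3:
  P(E) = 0.8553 × 0.9747 + 0.1905 × 0.0253 = 0.83366091 + 0.00481965 = 0.83848056
  P(H|E) = 0.83366091 / 0.83848056 = 0.9943

Final posterior: 0.9943


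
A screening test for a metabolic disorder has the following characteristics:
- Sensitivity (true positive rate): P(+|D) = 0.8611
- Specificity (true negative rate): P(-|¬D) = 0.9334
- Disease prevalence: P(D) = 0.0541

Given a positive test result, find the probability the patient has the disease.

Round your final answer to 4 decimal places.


Let D = has disease, + = positive test

Given:
- P(D) = 0.0541 (prevalence)
- P(+|D) = 0.8611 (sensitivity)
- P(-|¬D) = 0.9334 (specificity)
- P(+|¬D) = 0.0666 (false positive rate = 1 - specificity)

Step 1: Find P(+)
P(+) = P(+|D)P(D) + P(+|¬D)P(¬D)
     = 0.8611 × 0.0541 + 0.0666 × 0.9459
     = 0.04658551 + 0.06299694
     = 0.10958245

Step 2: Apply Bayes' theorem for P(D|+)
P(D|+) = P(+|D)P(D) / P(+)
       = 0.04658551 / 0.10958245
       = 0.4251


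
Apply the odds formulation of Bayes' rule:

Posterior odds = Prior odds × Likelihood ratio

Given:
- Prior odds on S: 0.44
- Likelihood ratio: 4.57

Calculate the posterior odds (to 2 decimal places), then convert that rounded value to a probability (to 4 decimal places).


Step 1: Calculate posterior odds
Posterior odds = Prior odds × LR
               = 0.44 × 4.57
               = 2.01

Step 2: Convert to probability
P(S|E) = Posterior odds / (1 + Posterior odds)
       = 2.01 / (1 + 2.01)
       = 2.01 / 3.01
       = 0.6678

The evidence increased P(S) from 0.3056 to 0.6678.


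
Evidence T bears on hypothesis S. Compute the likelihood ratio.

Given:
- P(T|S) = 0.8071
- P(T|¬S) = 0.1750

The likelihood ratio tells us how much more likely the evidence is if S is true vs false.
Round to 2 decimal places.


Likelihood Ratio (LR) = P(T|S) / P(T|¬S)

LR = 0.8071 / 0.1750
   = 4.61

The evidence is 4.61 times more likely if S is true than if S is false.
LR > 1, so observing T raises the odds in favor of S.


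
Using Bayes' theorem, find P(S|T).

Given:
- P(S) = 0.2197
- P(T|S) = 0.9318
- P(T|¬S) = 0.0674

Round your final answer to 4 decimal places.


Bayes' theorem: P(S|T) = P(T|S) × P(S) / P(T)

Step 1: Calculate P(T) using law of total probability
P(T) = P(T|S)P(S) + P(T|¬S)P(¬S)
     = 0.9318 × 0.2197 + 0.0674 × 0.7803
     = 0.20471646 + 0.05259222
     = 0.25730868

Step 2: Apply Bayes' theorem
P(S|T) = P(T|S) × P(S) / P(T)
       = 0.20471646 / 0.25730868
       = 0.7956


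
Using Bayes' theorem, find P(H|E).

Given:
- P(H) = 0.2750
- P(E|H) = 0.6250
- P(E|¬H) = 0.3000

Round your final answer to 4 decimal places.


Bayes' theorem: P(H|E) = P(E|H) × P(H) / P(E)

Step 1: Calculate P(E) using law of total probability
P(E) = P(E|H)P(H) + P(E|¬H)P(¬H)
     = 0.6250 × 0.2750 + 0.3000 × 0.7250
     = 0.17187500 + 0.21750000
     = 0.38937500

Step 2: Apply Bayes' theorem
P(H|E) = P(E|H) × P(H) / P(E)
       = 0.17187500 / 0.38937500
       = 0.4414


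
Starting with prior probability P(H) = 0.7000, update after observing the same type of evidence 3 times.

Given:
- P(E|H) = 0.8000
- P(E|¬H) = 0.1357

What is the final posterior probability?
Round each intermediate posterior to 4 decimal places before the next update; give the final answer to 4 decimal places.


Sequential Bayesian updating:

Initial prior: P(H) = 0.7000

Update 1:
  P(E) = 0.8000 × 0.7000 + 0.1357 × 0.3000 = 0.56000000 + 0.04071000 = 0.60071000
  P(H|E) = 0.56000000 / 0.60071000 = 0.9322

Update 2:
  P(E) = 0.8000 × 0.9322 + 0.1357 × 0.0678 = 0.74576000 + 0.00920046 = 0.75496046
  P(H|E) = 0.74576000 / 0.75496046 = 0.9878

Update 3:
  P(E) = 0.8000 × 0.9878 + 0.1357 × 0.0122 = 0.79024000 + 0.00165554 = 0.79189554
  P(H|E) = 0.79024000 / 0.79189554 = 0.9979

Final posterior: 0.9979


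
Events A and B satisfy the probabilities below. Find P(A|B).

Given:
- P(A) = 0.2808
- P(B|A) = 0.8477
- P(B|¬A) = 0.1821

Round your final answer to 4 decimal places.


Bayes' theorem: P(A|B) = P(B|A) × P(A) / P(B)

Step 1: Calculate P(B) using law of total probability
P(B) = P(B|A)P(A) + P(B|¬A)P(¬A)
     = 0.8477 × 0.2808 + 0.1821 × 0.7192
     = 0.23803416 + 0.13096632
     = 0.36900048

Step 2: Apply Bayes' theorem
P(A|B) = P(B|A) × P(A) / P(B)
       = 0.23803416 / 0.36900048
       = 0.6451


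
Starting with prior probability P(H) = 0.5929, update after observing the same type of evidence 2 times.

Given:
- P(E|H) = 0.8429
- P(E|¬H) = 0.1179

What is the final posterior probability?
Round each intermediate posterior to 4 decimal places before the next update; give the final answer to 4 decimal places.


Sequential Bayesian updating:

Initial prior: P(H) = 0.5929

Update 1:
  P(E) = 0.8429 × 0.5929 + 0.1179 × 0.4071 = 0.49975541 + 0.04799709 = 0.54775250
  P(H|E) = 0.49975541 / 0.54775250 = 0.9124

Update 2:
  P(E) = 0.8429 × 0.9124 + 0.1179 × 0.0876 = 0.76906196 + 0.01032804 = 0.77939000
  P(H|E) = 0.76906196 / 0.77939000 = 0.9867

Final posterior: 0.9867


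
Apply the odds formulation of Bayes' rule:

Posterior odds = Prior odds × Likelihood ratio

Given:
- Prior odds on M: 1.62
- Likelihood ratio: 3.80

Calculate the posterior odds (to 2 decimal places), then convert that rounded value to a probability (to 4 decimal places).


Step 1: Calculate posterior odds
Posterior odds = Prior odds × LR
               = 1.62 × 3.80
               = 6.16

Step 2: Convert to probability
P(M|E) = Posterior odds / (1 + Posterior odds)
       = 6.16 / (1 + 6.16)
       = 6.16 / 7.16
       = 0.8603

The evidence increased P(M) from 0.6183 to 0.8603.


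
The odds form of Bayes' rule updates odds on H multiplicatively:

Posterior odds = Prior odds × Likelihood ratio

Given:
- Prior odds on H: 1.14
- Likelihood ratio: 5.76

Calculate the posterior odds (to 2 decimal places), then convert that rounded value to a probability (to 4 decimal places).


Step 1: Calculate posterior odds
Posterior odds = Prior odds × LR
               = 1.14 × 5.76
               = 6.57

Step 2: Convert to probability
P(H|E) = Posterior odds / (1 + Posterior odds)
       = 6.57 / (1 + 6.57)
       = 6.57 / 7.57
       = 0.8679

The evidence increased P(H) from 0.5327 to 0.8679.


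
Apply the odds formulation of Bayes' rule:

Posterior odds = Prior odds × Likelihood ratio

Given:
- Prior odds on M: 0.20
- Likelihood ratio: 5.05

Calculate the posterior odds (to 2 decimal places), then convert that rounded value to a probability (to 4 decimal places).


Step 1: Calculate posterior odds
Posterior odds = Prior odds × LR
               = 0.20 × 5.05
               = 1.01

Step 2: Convert to probability
P(M|E) = Posterior odds / (1 + Posterior odds)
       = 1.01 / (1 + 1.01)
       = 1.01 / 2.01
       = 0.5025

The evidence increased P(M) from 0.1667 to 0.5025.


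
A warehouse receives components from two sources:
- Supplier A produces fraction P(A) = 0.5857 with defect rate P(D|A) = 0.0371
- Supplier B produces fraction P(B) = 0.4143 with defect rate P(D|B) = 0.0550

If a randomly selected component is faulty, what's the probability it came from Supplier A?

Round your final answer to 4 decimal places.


Let A = from Supplier A, D = faulty

Given:
- P(A) = 0.5857, P(B) = 0.4143
- P(D|A) = 0.0371, P(D|B) = 0.0550

Step 1: Find P(D)
P(D) = P(D|A)P(A) + P(D|B)P(B)
     = 0.0371 × 0.5857 + 0.0550 × 0.4143
     = 0.02172947 + 0.02278650
     = 0.04451597

Step 2: Apply Bayes' theorem
P(A|D) = P(D|A)P(A) / P(D)
       = 0.02172947 / 0.04451597
       = 0.4881


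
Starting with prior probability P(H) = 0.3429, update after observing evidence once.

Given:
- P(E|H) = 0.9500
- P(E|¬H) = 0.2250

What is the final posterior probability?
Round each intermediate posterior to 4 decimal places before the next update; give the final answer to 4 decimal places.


Sequential Bayesian updating:

Initial prior: P(H) = 0.3429

Update 1:
  P(E) = 0.9500 × 0.3429 + 0.2250 × 0.6571 = 0.32575500 + 0.14784750 = 0.47360250
  P(H|E) = 0.32575500 / 0.47360250 = 0.6878

Final posterior: 0.6878


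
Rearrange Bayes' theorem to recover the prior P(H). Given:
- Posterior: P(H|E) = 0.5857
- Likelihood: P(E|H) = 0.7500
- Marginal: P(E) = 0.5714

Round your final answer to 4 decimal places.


From Bayes' theorem: P(H|E) = P(E|H) × P(H) / P(E)

Rearranging for P(H):
P(H) = P(H|E) × P(E) / P(E|H)
     = 0.5857 × 0.5714 / 0.7500
     = 0.33466898 / 0.7500
     = 0.4462


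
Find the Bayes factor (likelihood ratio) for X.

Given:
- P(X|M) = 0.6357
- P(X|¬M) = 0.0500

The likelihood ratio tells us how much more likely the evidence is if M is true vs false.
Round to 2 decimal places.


Likelihood Ratio (LR) = P(X|M) / P(X|¬M)

LR = 0.6357 / 0.0500
   = 12.71

The evidence is 12.71 times more likely if M is true than if M is false.
Because LR exceeds 1, X is evidence for M.


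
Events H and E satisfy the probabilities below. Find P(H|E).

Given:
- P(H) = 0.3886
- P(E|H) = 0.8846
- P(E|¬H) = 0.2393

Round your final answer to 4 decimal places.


Bayes' theorem: P(H|E) = P(E|H) × P(H) / P(E)

Step 1: Calculate P(E) using law of total probability
P(E) = P(E|H)P(H) + P(E|¬H)P(¬H)
     = 0.8846 × 0.3886 + 0.2393 × 0.6114
     = 0.34375556 + 0.14630802
     = 0.49006358

Step 2: Apply Bayes' theorem
P(H|E) = P(E|H) × P(H) / P(E)
       = 0.34375556 / 0.49006358
       = 0.7015


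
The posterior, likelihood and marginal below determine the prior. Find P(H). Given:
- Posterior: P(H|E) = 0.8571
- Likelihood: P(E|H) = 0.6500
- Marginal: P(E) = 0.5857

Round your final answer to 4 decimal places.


From Bayes' theorem: P(H|E) = P(E|H) × P(H) / P(E)

Rearranging for P(H):
P(H) = P(H|E) × P(E) / P(E|H)
     = 0.8571 × 0.5857 / 0.6500
     = 0.50200347 / 0.6500
     = 0.7723


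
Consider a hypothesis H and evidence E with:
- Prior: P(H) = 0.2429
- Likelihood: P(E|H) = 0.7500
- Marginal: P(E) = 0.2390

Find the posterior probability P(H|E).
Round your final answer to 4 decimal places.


Using Bayes' theorem:

P(H|E) = P(E|H) × P(H) / P(E)
       = 0.7500 × 0.2429 / 0.2390
       = 0.18217500 / 0.2390
       = 0.7622

The evidence strengthens our belief in H.
Prior: 0.2429 → Posterior: 0.7622


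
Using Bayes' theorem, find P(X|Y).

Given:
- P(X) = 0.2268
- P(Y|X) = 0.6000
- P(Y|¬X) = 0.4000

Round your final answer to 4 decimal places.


Bayes' theorem: P(X|Y) = P(Y|X) × P(X) / P(Y)

Step 1: Calculate P(Y) using law of total probability
P(Y) = P(Y|X)P(X) + P(Y|¬X)P(¬X)
     = 0.6000 × 0.2268 + 0.4000 × 0.7732
     = 0.13608000 + 0.30928000
     = 0.44536000

Step 2: Apply Bayes' theorem
P(X|Y) = P(Y|X) × P(X) / P(Y)
       = 0.13608000 / 0.44536000
       = 0.3056


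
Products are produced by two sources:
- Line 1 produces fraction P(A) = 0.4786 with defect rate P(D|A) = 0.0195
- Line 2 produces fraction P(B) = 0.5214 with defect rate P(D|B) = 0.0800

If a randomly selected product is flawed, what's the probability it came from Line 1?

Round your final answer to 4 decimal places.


Let A = from Line 1, D = flawed

Given:
- P(A) = 0.4786, P(B) = 0.5214
- P(D|A) = 0.0195, P(D|B) = 0.0800

Step 1: Find P(D)
P(D) = P(D|A)P(A) + P(D|B)P(B)
     = 0.0195 × 0.4786 + 0.0800 × 0.5214
     = 0.00933270 + 0.04171200
     = 0.05104470

Step 2: Apply Bayes' theorem
P(A|D) = P(D|A)P(A) / P(D)
       = 0.00933270 / 0.05104470
       = 0.1828


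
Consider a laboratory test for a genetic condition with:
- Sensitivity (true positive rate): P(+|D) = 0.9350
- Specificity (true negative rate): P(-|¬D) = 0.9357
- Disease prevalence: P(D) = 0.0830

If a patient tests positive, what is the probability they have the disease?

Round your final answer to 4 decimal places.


Let D = has disease, + = positive test

Given:
- P(D) = 0.0830 (prevalence)
- P(+|D) = 0.9350 (sensitivity)
- P(-|¬D) = 0.9357 (specificity)
- P(+|¬D) = 0.0643 (false positive rate = 1 - specificity)

Step 1: Find P(+)
P(+) = P(+|D)P(D) + P(+|¬D)P(¬D)
     = 0.9350 × 0.0830 + 0.0643 × 0.9170
     = 0.07760500 + 0.05896310
     = 0.13656810

Step 2: Apply Bayes' theorem for P(D|+)
P(D|+) = P(+|D)P(D) / P(+)
       = 0.07760500 / 0.13656810
       = 0.5683


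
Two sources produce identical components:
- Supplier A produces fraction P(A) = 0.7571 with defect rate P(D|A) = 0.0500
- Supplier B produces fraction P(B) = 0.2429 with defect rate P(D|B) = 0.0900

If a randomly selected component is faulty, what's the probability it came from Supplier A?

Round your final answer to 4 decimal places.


Let A = from Supplier A, D = faulty

Given:
- P(A) = 0.7571, P(B) = 0.2429
- P(D|A) = 0.0500, P(D|B) = 0.0900

Step 1: Find P(D)
P(D) = P(D|A)P(A) + P(D|B)P(B)
     = 0.0500 × 0.7571 + 0.0900 × 0.2429
     = 0.03785500 + 0.02186100
     = 0.05971600

Step 2: Apply Bayes' theorem
P(A|D) = P(D|A)P(A) / P(D)
       = 0.03785500 / 0.05971600
       = 0.6339


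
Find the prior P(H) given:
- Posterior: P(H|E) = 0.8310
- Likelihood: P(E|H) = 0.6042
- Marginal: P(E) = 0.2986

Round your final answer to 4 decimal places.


From Bayes' theorem: P(H|E) = P(E|H) × P(H) / P(E)

Rearranging for P(H):
P(H) = P(H|E) × P(E) / P(E|H)
     = 0.8310 × 0.2986 / 0.6042
     = 0.24813660 / 0.6042
     = 0.4107


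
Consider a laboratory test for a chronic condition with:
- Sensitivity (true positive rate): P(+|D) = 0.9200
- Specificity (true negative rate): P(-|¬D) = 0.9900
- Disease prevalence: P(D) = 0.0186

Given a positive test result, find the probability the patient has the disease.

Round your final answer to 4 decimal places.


Let D = has disease, + = positive test

Given:
- P(D) = 0.0186 (prevalence)
- P(+|D) = 0.9200 (sensitivity)
- P(-|¬D) = 0.9900 (specificity)
- P(+|¬D) = 0.0100 (false positive rate = 1 - specificity)

Step 1: Find P(+)
P(+) = P(+|D)P(D) + P(+|¬D)P(¬D)
     = 0.9200 × 0.0186 + 0.0100 × 0.9814
     = 0.01711200 + 0.00981400
     = 0.02692600

Step 2: Apply Bayes' theorem for P(D|+)
P(D|+) = P(+|D)P(D) / P(+)
       = 0.01711200 / 0.02692600
       = 0.6355


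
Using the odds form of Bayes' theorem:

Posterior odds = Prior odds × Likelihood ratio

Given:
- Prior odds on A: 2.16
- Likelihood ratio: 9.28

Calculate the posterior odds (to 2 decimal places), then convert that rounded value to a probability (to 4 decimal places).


Step 1: Calculate posterior odds
Posterior odds = Prior odds × LR
               = 2.16 × 9.28
               = 20.04

Step 2: Convert to probability
P(A|E) = Posterior odds / (1 + Posterior odds)
       = 20.04 / (1 + 20.04)
       = 20.04 / 21.04
       = 0.9525

The evidence increased P(A) from 0.6835 to 0.9525.


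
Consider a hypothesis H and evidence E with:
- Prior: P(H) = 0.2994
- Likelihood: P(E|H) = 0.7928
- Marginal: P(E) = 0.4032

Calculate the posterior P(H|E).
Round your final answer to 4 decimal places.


Using Bayes' theorem:

P(H|E) = P(E|H) × P(H) / P(E)
       = 0.7928 × 0.2994 / 0.4032
       = 0.23736432 / 0.4032
       = 0.5887

The evidence strengthens our belief in H.
Prior: 0.2994 → Posterior: 0.5887


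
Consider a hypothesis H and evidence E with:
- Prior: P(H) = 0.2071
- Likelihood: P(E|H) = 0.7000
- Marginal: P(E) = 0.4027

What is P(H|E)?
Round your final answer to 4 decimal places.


Using Bayes' theorem:

P(H|E) = P(E|H) × P(H) / P(E)
       = 0.7000 × 0.2071 / 0.4027
       = 0.14497000 / 0.4027
       = 0.3600

The evidence strengthens our belief in H.
Prior: 0.2071 → Posterior: 0.3600


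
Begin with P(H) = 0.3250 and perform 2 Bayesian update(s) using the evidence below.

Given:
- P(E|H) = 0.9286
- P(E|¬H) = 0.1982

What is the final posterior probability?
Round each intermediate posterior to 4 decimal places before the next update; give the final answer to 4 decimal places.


Sequential Bayesian updating:

Initial prior: P(H) = 0.3250

Update 1:
  P(E) = 0.9286 × 0.3250 + 0.1982 × 0.6750 = 0.30179500 + 0.13378500 = 0.43558000
  P(H|E) = 0.30179500 / 0.43558000 = 0.6929

Update 2:
  P(E) = 0.9286 × 0.6929 + 0.1982 × 0.3071 = 0.64342694 + 0.06086722 = 0.70429416
  P(H|E) = 0.64342694 / 0.70429416 = 0.9136

Final posterior: 0.9136


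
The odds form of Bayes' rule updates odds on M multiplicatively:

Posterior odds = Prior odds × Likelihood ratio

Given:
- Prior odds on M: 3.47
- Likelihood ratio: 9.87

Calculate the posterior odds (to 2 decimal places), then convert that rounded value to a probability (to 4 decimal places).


Step 1: Calculate posterior odds
Posterior odds = Prior odds × LR
               = 3.47 × 9.87
               = 34.25

Step 2: Convert to probability
P(M|E) = Posterior odds / (1 + Posterior odds)
       = 34.25 / (1 + 34.25)
       = 34.25 / 35.25
       = 0.9716

The evidence increased P(M) from 0.7763 to 0.9716.


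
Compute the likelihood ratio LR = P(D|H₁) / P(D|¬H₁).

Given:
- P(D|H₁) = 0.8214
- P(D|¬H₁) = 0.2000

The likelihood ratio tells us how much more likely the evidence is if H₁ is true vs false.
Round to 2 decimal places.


Likelihood Ratio (LR) = P(D|H₁) / P(D|¬H₁)

LR = 0.8214 / 0.2000
   = 4.11

The evidence is 4.11 times more likely if H₁ is true than if H₁ is false.
Since LR > 1, the evidence supports H₁ over ¬H₁.


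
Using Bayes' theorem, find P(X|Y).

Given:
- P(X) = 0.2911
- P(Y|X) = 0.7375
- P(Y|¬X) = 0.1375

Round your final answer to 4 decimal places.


Bayes' theorem: P(X|Y) = P(Y|X) × P(X) / P(Y)

Step 1: Calculate P(Y) using law of total probability
P(Y) = P(Y|X)P(X) + P(Y|¬X)P(¬X)
     = 0.7375 × 0.2911 + 0.1375 × 0.7089
     = 0.21468625 + 0.09747375
     = 0.31216000

Step 2: Apply Bayes' theorem
P(X|Y) = P(Y|X) × P(X) / P(Y)
       = 0.21468625 / 0.31216000
       = 0.6877


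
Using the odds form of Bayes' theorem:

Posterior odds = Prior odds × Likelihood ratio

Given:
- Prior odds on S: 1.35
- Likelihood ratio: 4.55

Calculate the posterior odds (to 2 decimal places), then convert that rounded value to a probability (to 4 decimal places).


Step 1: Calculate posterior odds
Posterior odds = Prior odds × LR
               = 1.35 × 4.55
               = 6.14

Step 2: Convert to probability
P(S|E) = Posterior odds / (1 + Posterior odds)
       = 6.14 / (1 + 6.14)
       = 6.14 / 7.14
       = 0.8599

The evidence increased P(S) from 0.5745 to 0.8599.


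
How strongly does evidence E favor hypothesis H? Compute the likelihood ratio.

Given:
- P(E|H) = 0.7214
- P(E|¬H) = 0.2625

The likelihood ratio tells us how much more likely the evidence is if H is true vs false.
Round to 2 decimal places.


Likelihood Ratio (LR) = P(E|H) / P(E|¬H)

LR = 0.7214 / 0.2625
   = 2.75

The evidence is 2.75 times more likely if H is true than if H is false.
LR > 1, so observing E raises the odds in favor of H.


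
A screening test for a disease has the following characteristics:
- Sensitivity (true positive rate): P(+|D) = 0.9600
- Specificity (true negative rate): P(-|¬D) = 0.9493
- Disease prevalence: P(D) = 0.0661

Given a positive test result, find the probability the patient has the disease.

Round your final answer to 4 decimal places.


Let D = has disease, + = positive test

Given:
- P(D) = 0.0661 (prevalence)
- P(+|D) = 0.9600 (sensitivity)
- P(-|¬D) = 0.9493 (specificity)
- P(+|¬D) = 0.0507 (false positive rate = 1 - specificity)

Step 1: Find P(+)
P(+) = P(+|D)P(D) + P(+|¬D)P(¬D)
     = 0.9600 × 0.0661 + 0.0507 × 0.9339
     = 0.06345600 + 0.04734873
     = 0.11080473

Step 2: Apply Bayes' theorem for P(D|+)
P(D|+) = P(+|D)P(D) / P(+)
       = 0.06345600 / 0.11080473
       = 0.5727


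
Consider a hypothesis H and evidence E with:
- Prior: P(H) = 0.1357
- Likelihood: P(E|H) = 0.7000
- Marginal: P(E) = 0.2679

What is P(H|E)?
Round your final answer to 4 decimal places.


Using Bayes' theorem:

P(H|E) = P(E|H) × P(H) / P(E)
       = 0.7000 × 0.1357 / 0.2679
       = 0.09499000 / 0.2679
       = 0.3546

The evidence strengthens our belief in H.
Prior: 0.1357 → Posterior: 0.3546


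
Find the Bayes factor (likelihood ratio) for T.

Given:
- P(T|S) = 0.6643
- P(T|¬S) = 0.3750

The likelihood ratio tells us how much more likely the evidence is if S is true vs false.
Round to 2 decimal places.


Likelihood Ratio (LR) = P(T|S) / P(T|¬S)

LR = 0.6643 / 0.3750
   = 1.77

The evidence is 1.77 times more likely if S is true than if S is false.
Because LR exceeds 1, T is evidence for S.


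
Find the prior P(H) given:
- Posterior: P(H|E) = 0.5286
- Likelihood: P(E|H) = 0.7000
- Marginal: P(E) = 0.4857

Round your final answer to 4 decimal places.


From Bayes' theorem: P(H|E) = P(E|H) × P(H) / P(E)

Rearranging for P(H):
P(H) = P(H|E) × P(E) / P(E|H)
     = 0.5286 × 0.4857 / 0.7000
     = 0.25674102 / 0.7000
     = 0.3668


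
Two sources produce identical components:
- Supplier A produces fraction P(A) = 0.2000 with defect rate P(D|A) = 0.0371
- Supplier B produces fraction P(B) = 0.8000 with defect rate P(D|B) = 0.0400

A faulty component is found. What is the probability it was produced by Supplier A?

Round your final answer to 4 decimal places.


Let A = from Supplier A, D = faulty

Given:
- P(A) = 0.2000, P(B) = 0.8000
- P(D|A) = 0.0371, P(D|B) = 0.0400

Step 1: Find P(D)
P(D) = P(D|A)P(A) + P(D|B)P(B)
     = 0.0371 × 0.2000 + 0.0400 × 0.8000
     = 0.00742000 + 0.03200000
     = 0.03942000

Step 2: Apply Bayes' theorem
P(A|D) = P(D|A)P(A) / P(D)
       = 0.00742000 / 0.03942000
       = 0.1882


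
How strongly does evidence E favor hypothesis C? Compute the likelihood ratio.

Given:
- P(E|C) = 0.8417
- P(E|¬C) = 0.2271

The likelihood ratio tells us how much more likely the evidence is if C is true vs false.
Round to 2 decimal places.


Likelihood Ratio (LR) = P(E|C) / P(E|¬C)

LR = 0.8417 / 0.2271
   = 3.71

The evidence is 3.71 times more likely if C is true than if C is false.
Since LR > 1, the evidence supports C over ¬C.


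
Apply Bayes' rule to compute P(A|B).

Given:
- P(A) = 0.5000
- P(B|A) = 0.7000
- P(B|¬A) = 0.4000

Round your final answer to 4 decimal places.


Bayes' theorem: P(A|B) = P(B|A) × P(A) / P(B)

Step 1: Calculate P(B) using law of total probability
P(B) = P(B|A)P(A) + P(B|¬A)P(¬A)
     = 0.7000 × 0.5000 + 0.4000 × 0.5000
     = 0.35000000 + 0.20000000
     = 0.55000000

Step 2: Apply Bayes' theorem
P(A|B) = P(B|A) × P(A) / P(B)
       = 0.35000000 / 0.55000000
       = 0.6364


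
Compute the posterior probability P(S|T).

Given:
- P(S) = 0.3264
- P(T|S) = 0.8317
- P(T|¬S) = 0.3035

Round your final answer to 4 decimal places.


Bayes' theorem: P(S|T) = P(T|S) × P(S) / P(T)

Step 1: Calculate P(T) using law of total probability
P(T) = P(T|S)P(S) + P(T|¬S)P(¬S)
     = 0.8317 × 0.3264 + 0.3035 × 0.6736
     = 0.27146688 + 0.20443760
     = 0.47590448

Step 2: Apply Bayes' theorem
P(S|T) = P(T|S) × P(S) / P(T)
       = 0.27146688 / 0.47590448
       = 0.5704


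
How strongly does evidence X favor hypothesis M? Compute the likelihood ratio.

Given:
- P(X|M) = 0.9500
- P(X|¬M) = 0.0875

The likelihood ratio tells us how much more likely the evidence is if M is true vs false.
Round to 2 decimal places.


Likelihood Ratio (LR) = P(X|M) / P(X|¬M)

LR = 0.9500 / 0.0875
   = 10.86

The evidence is 10.86 times more likely if M is true than if M is false.
Because LR exceeds 1, X is evidence for M.


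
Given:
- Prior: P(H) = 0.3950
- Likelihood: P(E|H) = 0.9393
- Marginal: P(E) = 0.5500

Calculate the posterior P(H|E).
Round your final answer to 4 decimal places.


Using Bayes' theorem:

P(H|E) = P(E|H) × P(H) / P(E)
       = 0.9393 × 0.3950 / 0.5500
       = 0.37102350 / 0.5500
       = 0.6746

The evidence strengthens our belief in H.
Prior: 0.3950 → Posterior: 0.6746


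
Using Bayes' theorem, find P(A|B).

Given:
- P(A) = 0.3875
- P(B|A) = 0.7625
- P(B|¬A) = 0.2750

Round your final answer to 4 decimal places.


Bayes' theorem: P(A|B) = P(B|A) × P(A) / P(B)

Step 1: Calculate P(B) using law of total probability
P(B) = P(B|A)P(A) + P(B|¬A)P(¬A)
     = 0.7625 × 0.3875 + 0.2750 × 0.6125
     = 0.29546875 + 0.16843750
     = 0.46390625

Step 2: Apply Bayes' theorem
P(A|B) = P(B|A) × P(A) / P(B)
       = 0.29546875 / 0.46390625
       = 0.6369


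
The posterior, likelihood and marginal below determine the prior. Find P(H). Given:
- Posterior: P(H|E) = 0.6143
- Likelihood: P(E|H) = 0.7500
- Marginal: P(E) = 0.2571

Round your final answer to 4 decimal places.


From Bayes' theorem: P(H|E) = P(E|H) × P(H) / P(E)

Rearranging for P(H):
P(H) = P(H|E) × P(E) / P(E|H)
     = 0.6143 × 0.2571 / 0.7500
     = 0.15793653 / 0.7500
     = 0.2106


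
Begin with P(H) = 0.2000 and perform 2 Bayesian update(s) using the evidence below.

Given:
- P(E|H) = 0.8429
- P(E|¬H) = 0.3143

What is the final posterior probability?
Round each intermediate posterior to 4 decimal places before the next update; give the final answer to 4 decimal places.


Sequential Bayesian updating:

Initial prior: P(H) = 0.2000

Update 1:
  P(E) = 0.8429 × 0.2000 + 0.3143 × 0.8000 = 0.16858000 + 0.25144000 = 0.42002000
  P(H|E) = 0.16858000 / 0.42002000 = 0.4014

Update 2:
  P(E) = 0.8429 × 0.4014 + 0.3143 × 0.5986 = 0.33834006 + 0.18813998 = 0.52648004
  P(H|E) = 0.33834006 / 0.52648004 = 0.6426

Final posterior: 0.6426


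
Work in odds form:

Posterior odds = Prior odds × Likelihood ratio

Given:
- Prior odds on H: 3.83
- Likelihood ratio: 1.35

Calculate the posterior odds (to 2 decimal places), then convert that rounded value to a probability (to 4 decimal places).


Step 1: Calculate posterior odds
Posterior odds = Prior odds × LR
               = 3.83 × 1.35
               = 5.17

Step 2: Convert to probability
P(H|E) = Posterior odds / (1 + Posterior odds)
       = 5.17 / (1 + 5.17)
       = 5.17 / 6.17
       = 0.8379

The evidence increased P(H) from 0.7930 to 0.8379.


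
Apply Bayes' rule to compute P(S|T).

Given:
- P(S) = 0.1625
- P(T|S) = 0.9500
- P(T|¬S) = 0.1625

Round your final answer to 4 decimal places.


Bayes' theorem: P(S|T) = P(T|S) × P(S) / P(T)

Step 1: Calculate P(T) using law of total probability
P(T) = P(T|S)P(S) + P(T|¬S)P(¬S)
     = 0.9500 × 0.1625 + 0.1625 × 0.8375
     = 0.15437500 + 0.13609375
     = 0.29046875

Step 2: Apply Bayes' theorem
P(S|T) = P(T|S) × P(S) / P(T)
       = 0.15437500 / 0.29046875
       = 0.5315


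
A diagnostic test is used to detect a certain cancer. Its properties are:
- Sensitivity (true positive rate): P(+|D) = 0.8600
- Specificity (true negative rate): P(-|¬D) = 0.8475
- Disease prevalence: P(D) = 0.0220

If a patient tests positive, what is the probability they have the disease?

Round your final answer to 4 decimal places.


Let D = has disease, + = positive test

Given:
- P(D) = 0.0220 (prevalence)
- P(+|D) = 0.8600 (sensitivity)
- P(-|¬D) = 0.8475 (specificity)
- P(+|¬D) = 0.1525 (false positive rate = 1 - specificity)

Step 1: Find P(+)
P(+) = P(+|D)P(D) + P(+|¬D)P(¬D)
     = 0.8600 × 0.0220 + 0.1525 × 0.9780
     = 0.01892000 + 0.14914500
     = 0.16806500

Step 2: Apply Bayes' theorem for P(D|+)
P(D|+) = P(+|D)P(D) / P(+)
       = 0.01892000 / 0.16806500
       = 0.1126
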